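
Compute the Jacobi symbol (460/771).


Compute (460/771) via quadratic reciprocity:
  pull out 2: (2/771) = -1  (since 771 mod 8 = 3)
  pull out 2: (2/771) = -1  (since 771 mod 8 = 3)
  reciprocity: (115/771) -> -(771/115)
  reduce: (81/115)
  reciprocity: (81/115) -> +(115/81)
  reduce: (34/81)
  pull out 2: (2/81) = +1  (since 81 mod 8 = 1)
  reciprocity: (17/81) -> +(81/17)
  reduce: (13/17)
  reciprocity: (13/17) -> +(17/13)
  reduce: (4/13)
  pull out 2: (2/13) = -1  (since 13 mod 8 = 5)
  pull out 2: (2/13) = -1  (since 13 mod 8 = 5)
  (1/13) = 1
Product of signs = -1

-1


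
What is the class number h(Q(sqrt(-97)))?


K = Q(sqrt(-97)). d mod 4 = 3, so D = disc(K) = 4d = -388
h(K) equals the number of primitive reduced positive-definite forms (a, b, c) = a*x^2 + b*x*y + c*y^2 with b^2 - 4ac = D,
where reduced means |b| <= a <= c, with b >= 0 whenever |b| = a or a = c, and primitive means gcd(a, b, c) = 1.
Reduced forces 3a^2 <= |D| = 388, so 1 <= a <= 11; b must have the parity of D, and c = (b^2 - D)/(4a) must be an integer >= a.
Enumerate a = 1..11, b in [-a, a]:
  a=1: (1, 0, 97)  [1]
  a=2: (2, 2, 49)  [1]
  a=3..6: none
  a=7: (7, -2, 14), (7, 2, 14)  [2]
  a=8..11: none
Total reduced forms: 1 + 1 + 2 = 4
h = 4

4


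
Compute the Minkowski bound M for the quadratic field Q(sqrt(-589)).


d = -589, d mod 4 = 3, so disc(K) = 4d = -2356; |disc(K)| = 2356
Imaginary quadratic field, so n = 2, s = r2 = 1, r1 = 0
M = (n!/n^n) * (4/pi)^s * sqrt(|disc(K)|) = (2!/2^2) * (4/pi)^1 * sqrt(2356)
= 0.5 * 1.273240 * 48.538644
= 30.9007

30.9007


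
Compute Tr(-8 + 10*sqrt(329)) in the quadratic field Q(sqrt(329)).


Tr(a + b*sqrt(d)) = (a + b*sqrt(d)) + (a - b*sqrt(d)) = 2a
= 2 * (-8)
= -16

-16


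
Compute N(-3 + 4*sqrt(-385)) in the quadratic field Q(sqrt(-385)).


N(a + b*sqrt(d)) = a^2 - d*b^2
= (-3)^2 - (-385)*(4)^2
= 9 + 6160
= 6169

6169


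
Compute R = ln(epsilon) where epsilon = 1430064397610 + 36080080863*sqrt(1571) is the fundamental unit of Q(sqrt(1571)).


epsilon = 1430064397610 + 36080080863*sqrt(1571)
= 2.8601e+12
R = ln(2.8601e+12)
= 28.6819

28.6819


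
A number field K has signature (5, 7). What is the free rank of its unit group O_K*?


By Dirichlet's unit theorem:
rank = r1 + r2 - 1
= 5 + 7 - 1
= 11

11


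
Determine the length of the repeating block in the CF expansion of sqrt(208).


Run the CF algorithm for sqrt(208).
a_0 = floor(sqrt(208)) = 14; set m_0=0, q_0=1.
Recurrence: m' = q*a - m,  q' = (d - m'^2)/q,  a' = floor((a_0 + m')/q').
  step 1: m=14, q=12, a=2
  step 2: m=10, q=9, a=2
  step 3: m=8, q=16, a=1
  step 4: m=8, q=9, a=2
  step 5: m=10, q=12, a=2
  step 6: m=14, q=1, a=28
a_6 = 2*a_0 = 28, so the period closes here.
sqrt(208) = [14; 2, 2, 1, 2, 2, 28]
Period length = 6

6


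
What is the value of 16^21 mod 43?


p = 43 is prime and the exponent is (p-1)/2 = 21, so by Euler's criterion 16^21 = (16/43) = +1 or -1 mod 43.
Compute by square-and-multiply:
  21 = 16 + 4 + 1 (binary 10101)
  Repeated squaring mod 43: 16^1 = 16, 16^2 = 41, 16^4 = 4, 16^8 = 16, 16^16 = 41
  16^21 = 16^16 * 16^4 * 16^1 = 41 * 4 * 16 mod 43
    41 * 4 = 164 = 35 mod 43
    35 * 16 = 560 = 1 mod 43
  16^21 = 1 mod 43
Result 1: 16 is a quadratic residue mod 43.
16^21 mod 43 = 1

1


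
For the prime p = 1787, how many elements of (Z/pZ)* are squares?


For prime p, the number of non-zero quadratic residues is (p-1)/2.
= (1787-1)/2
= 893

893


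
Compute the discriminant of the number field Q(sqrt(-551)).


For K = Q(sqrt(d)) with d squarefree: disc(K) = d if d = 1 mod 4, and disc(K) = 4d if d = 2 or 3 mod 4.
Here d = -551, and d mod 4 = 1.
d = 1 mod 4 (O_K = Z[(1+sqrt(d))/2]), so disc(K) = d = -551

-551


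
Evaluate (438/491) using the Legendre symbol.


p = 491 is prime, so compute (438/491) with the reciprocity algorithm (Jacobi-symbol steps: pull out 2s via (2/n), flip via reciprocity, reduce):
  pull out 2: (2/491) = -1  (since 491 mod 8 = 3)
  reciprocity: (219/491) -> -(491/219)
  reduce: (53/219)
  reciprocity: (53/219) -> +(219/53)
  reduce: (7/53)
  reciprocity: (7/53) -> +(53/7)
  reduce: (4/7)
  pull out 2: (2/7) = +1  (since 7 mod 8 = 7)
  pull out 2: (2/7) = +1  (since 7 mod 8 = 7)
  (1/7) = 1
Product of signs = 1
(438/491) = 1

1


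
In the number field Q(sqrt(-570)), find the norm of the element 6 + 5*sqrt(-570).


N(a + b*sqrt(d)) = a^2 - d*b^2
= (6)^2 - (-570)*(5)^2
= 36 + 14250
= 14286

14286


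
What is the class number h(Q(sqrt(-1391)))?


K = Q(sqrt(-1391)). d mod 4 = 1, so D = disc(K) = d = -1391
h(K) equals the number of primitive reduced positive-definite forms (a, b, c) = a*x^2 + b*x*y + c*y^2 with b^2 - 4ac = D,
where reduced means |b| <= a <= c, with b >= 0 whenever |b| = a or a = c, and primitive means gcd(a, b, c) = 1.
Reduced forces 3a^2 <= |D| = 1391, so 1 <= a <= 21; b must have the parity of D, and c = (b^2 - D)/(4a) must be an integer >= a.
Enumerate a = 1..21, b in [-a, a]:
  a=1: (1, 1, 348)  [1]
  a=2: (2, -1, 174), (2, 1, 174)  [2]
  a=3: (3, -1, 116), (3, 1, 116)  [2]
  a=4: (4, -1, 87), (4, 1, 87)  [2]
  a=5: (5, -3, 70), (5, 3, 70)  [2]
  a=6: (6, -5, 59), (6, -1, 58), (6, 1, 58), (6, 5, 59)  [4]
  a=7: (7, -3, 50), (7, 3, 50)  [2]
  a=8: (8, -7, 45), (8, 7, 45)  [2]
  a=9: (9, -7, 40), (9, 7, 40)  [2]
  a=10: (10, -7, 36), (10, -3, 35), (10, 3, 35), (10, 7, 36)  [4]
  a=11: none
  a=12: (12, -7, 30), (12, -1, 29), (12, 1, 29), (12, 7, 30)  [4]
  a=13: (13, 13, 30)  [1]
  a=14: (14, -11, 27), (14, -3, 25), (14, 3, 25), (14, 11, 27)  [4]
  a=15: (15, -13, 26), (15, -7, 24), (15, 7, 24), (15, 13, 26)  [4]
  a=16: (16, -9, 23), (16, 9, 23)  [2]
  a=17: none
  a=18: (18, -11, 21), (18, -7, 20), (18, 7, 20), (18, 11, 21)  [4]
  a=19: none
  a=20: (20, -17, 21), (20, 17, 21)  [2]
  a=21: none
Total reduced forms: 1 + 2 + 2 + 2 + 2 + 4 + 2 + 2 + 2 + 4 + 4 + 1 + 4 + 4 + 2 + 4 + 2 = 44
h = 44

44


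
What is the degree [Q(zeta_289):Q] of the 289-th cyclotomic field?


The degree equals Euler's totient phi(289).
289 = 17^2
phi(289) = 272

272


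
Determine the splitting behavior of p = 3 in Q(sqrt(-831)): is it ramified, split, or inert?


K = Q(sqrt(-831)). Since d mod 4 = 1, disc(K) = -831.
Check p | disc: -831 mod 3 = 0.
p divides disc, so p ramifies: (p) = P^2 with e=2, f=1, g=1.
Therefore p is ramified.

ramified


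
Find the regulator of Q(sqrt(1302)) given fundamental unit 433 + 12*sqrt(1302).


epsilon = 433 + 12*sqrt(1302)
= 865.9988
R = ln(865.9988)
= 6.7639

6.7639


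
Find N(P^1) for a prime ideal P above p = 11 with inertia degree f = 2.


N(P^a) = p^(a*f)
= 11^(1*2)
= 11^2
= 121

121


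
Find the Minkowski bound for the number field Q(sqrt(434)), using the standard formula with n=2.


d = 434, d mod 4 = 2, so disc(K) = 4d = 1736; |disc(K)| = 1736
Real quadratic field, so n = 2, s = r2 = 0, r1 = 2
M = (n!/n^n) * (4/pi)^s * sqrt(|disc(K)|) = (2!/2^2) * (4/pi)^0 * sqrt(1736)
= 0.5 * 1.000000 * 41.665333
= 20.8327

20.8327


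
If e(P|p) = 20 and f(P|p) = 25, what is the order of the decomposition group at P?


|D_P| = e * f
= 20 * 25
= 500

500


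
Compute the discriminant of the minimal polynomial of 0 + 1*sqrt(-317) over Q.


The element 0 + 1*sqrt(-317) has minimal polynomial:
x^2 + 0*x + 317
Discriminant = (0)^2 - 4*(317)
= 0 - 1268
= -1268

-1268


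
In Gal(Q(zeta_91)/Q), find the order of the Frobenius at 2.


The Frobenius at p in Gal(Q(zeta_n)/Q) = (Z/nZ)* is the class of p, so its order is ord_91(2), the smallest k >= 1 with 2^k = 1 mod 91.
n = 91 = 7 * 13, phi(91) = 72; the order divides phi(n).
Divisors of 72: 1, 2, 3, 4, 6, 8, 9, 12, 18, 24, 36, 72
Repeated squaring mod 91: 2^1 = 2, 2^2 = 4, 2^4 = 16, 2^8 = 74, 2^16 = 16, 2^32 = 74, 2^64 = 16
Test divisors in increasing order:
  k=1: 2^1 = 2 mod 91
  k=2: 2^2 = 4 mod 91
  k=3: 2^3 = 4 * 2 = 8 mod 91
  k=4: 2^4 = 16 mod 91
  k=6: 2^6 = 16 * 4 = 64 mod 91
  k=8: 2^8 = 74 mod 91
  k=9: 2^9 = 74 * 2 = 57 mod 91
  k=12: 2^12 = 74 * 16 = 1 mod 91  <- first divisor giving 1
Order = 12

12


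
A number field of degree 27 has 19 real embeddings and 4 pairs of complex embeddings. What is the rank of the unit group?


By Dirichlet's unit theorem:
rank = r1 + r2 - 1
= 19 + 4 - 1
= 22

22


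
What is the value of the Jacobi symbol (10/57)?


Compute (10/57) via quadratic reciprocity:
  pull out 2: (2/57) = +1  (since 57 mod 8 = 1)
  reciprocity: (5/57) -> +(57/5)
  reduce: (2/5)
  pull out 2: (2/5) = -1  (since 5 mod 8 = 5)
  (1/5) = 1
Product of signs = -1

-1


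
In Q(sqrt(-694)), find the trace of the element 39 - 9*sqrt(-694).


Tr(a + b*sqrt(d)) = (a + b*sqrt(d)) + (a - b*sqrt(d)) = 2a
= 2 * (39)
= 78

78


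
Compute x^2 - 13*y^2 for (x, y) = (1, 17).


x^2 - d*y^2
= 1^2 - 13*17^2
= 1 - 3757
= -3756

-3756


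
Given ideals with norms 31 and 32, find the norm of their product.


N(IJ) = N(I) * N(J)
= 31 * 32
= 992

992


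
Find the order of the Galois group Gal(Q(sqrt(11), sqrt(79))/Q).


The 2 square roots of distinct primes are multiplicatively independent over Q,
so [K:Q] = 2^2 and Gal(K/Q) is isomorphic to (Z/2Z)^2.
|Gal| = 2^2 = 4

4


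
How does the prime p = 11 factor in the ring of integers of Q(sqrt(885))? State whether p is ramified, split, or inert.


K = Q(sqrt(885)). Since d mod 4 = 1, disc(K) = 885.
Check p | disc: 885 mod 11 = 5.
p does not divide disc. Compute Legendre symbol (d/p):
5^((11-1)/2) mod 11 = 1
(d/p) = 1, so p splits: (p) = P*P' with e=1, f=1, g=2.
Therefore p is split.

split


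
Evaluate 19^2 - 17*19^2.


x^2 - d*y^2
= 19^2 - 17*19^2
= 361 - 6137
= -5776

-5776


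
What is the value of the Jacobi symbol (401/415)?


Compute (401/415) via quadratic reciprocity:
  reciprocity: (401/415) -> +(415/401)
  reduce: (14/401)
  pull out 2: (2/401) = +1  (since 401 mod 8 = 1)
  reciprocity: (7/401) -> +(401/7)
  reduce: (2/7)
  pull out 2: (2/7) = +1  (since 7 mod 8 = 7)
  (1/7) = 1
Product of signs = 1

1


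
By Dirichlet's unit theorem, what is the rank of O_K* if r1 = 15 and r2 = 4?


By Dirichlet's unit theorem:
rank = r1 + r2 - 1
= 15 + 4 - 1
= 18

18


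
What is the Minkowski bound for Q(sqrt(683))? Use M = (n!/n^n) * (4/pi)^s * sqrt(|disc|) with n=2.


d = 683, d mod 4 = 3, so disc(K) = 4d = 2732; |disc(K)| = 2732
Real quadratic field, so n = 2, s = r2 = 0, r1 = 2
M = (n!/n^n) * (4/pi)^s * sqrt(|disc(K)|) = (2!/2^2) * (4/pi)^0 * sqrt(2732)
= 0.5 * 1.000000 * 52.268537
= 26.1343

26.1343


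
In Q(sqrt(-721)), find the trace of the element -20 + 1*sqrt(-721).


Tr(a + b*sqrt(d)) = (a + b*sqrt(d)) + (a - b*sqrt(d)) = 2a
= 2 * (-20)
= -40

-40


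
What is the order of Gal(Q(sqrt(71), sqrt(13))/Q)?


The 2 square roots of distinct primes are multiplicatively independent over Q,
so [K:Q] = 2^2 and Gal(K/Q) is isomorphic to (Z/2Z)^2.
|Gal| = 2^2 = 4

4


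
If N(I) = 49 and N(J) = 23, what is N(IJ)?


N(IJ) = N(I) * N(J)
= 49 * 23
= 1127

1127


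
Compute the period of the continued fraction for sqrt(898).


Run the CF algorithm for sqrt(898).
a_0 = floor(sqrt(898)) = 29; set m_0=0, q_0=1.
Recurrence: m' = q*a - m,  q' = (d - m'^2)/q,  a' = floor((a_0 + m')/q').
  step 1: m=29, q=57, a=1
  step 2: m=28, q=2, a=28
  step 3: m=28, q=57, a=1
  step 4: m=29, q=1, a=58
a_4 = 2*a_0 = 58, so the period closes here.
sqrt(898) = [29; 1, 28, 1, 58]
Period length = 4

4


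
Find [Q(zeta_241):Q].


The degree equals Euler's totient phi(241).
241 = 241
phi(241) = 240

240


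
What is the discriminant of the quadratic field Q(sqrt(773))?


For K = Q(sqrt(d)) with d squarefree: disc(K) = d if d = 1 mod 4, and disc(K) = 4d if d = 2 or 3 mod 4.
Here d = 773, and d mod 4 = 1.
d = 1 mod 4 (O_K = Z[(1+sqrt(d))/2]), so disc(K) = d = 773

773


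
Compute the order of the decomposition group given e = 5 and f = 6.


|D_P| = e * f
= 5 * 6
= 30

30


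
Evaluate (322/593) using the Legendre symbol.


p = 593 is prime, so compute (322/593) with the reciprocity algorithm (Jacobi-symbol steps: pull out 2s via (2/n), flip via reciprocity, reduce):
  pull out 2: (2/593) = +1  (since 593 mod 8 = 1)
  reciprocity: (161/593) -> +(593/161)
  reduce: (110/161)
  pull out 2: (2/161) = +1  (since 161 mod 8 = 1)
  reciprocity: (55/161) -> +(161/55)
  reduce: (51/55)
  reciprocity: (51/55) -> -(55/51)
  reduce: (4/51)
  pull out 2: (2/51) = -1  (since 51 mod 8 = 3)
  pull out 2: (2/51) = -1  (since 51 mod 8 = 3)
  (1/51) = 1
Product of signs = -1
(322/593) = -1

-1


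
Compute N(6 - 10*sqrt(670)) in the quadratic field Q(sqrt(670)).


N(a + b*sqrt(d)) = a^2 - d*b^2
= (6)^2 - (670)*(-10)^2
= 36 - 67000
= -66964

-66964


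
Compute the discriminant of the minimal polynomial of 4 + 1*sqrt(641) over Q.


The element 4 + 1*sqrt(641) has minimal polynomial:
x^2 - 8*x - 625
Discriminant = (-8)^2 - 4*(-625)
= 64 + 2500
= 2564

2564


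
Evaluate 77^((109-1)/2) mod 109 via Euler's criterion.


p = 109 is prime and the exponent is (p-1)/2 = 54, so by Euler's criterion 77^54 = (77/109) = +1 or -1 mod 109.
Compute by square-and-multiply:
  54 = 32 + 16 + 4 + 2 (binary 110110)
  Repeated squaring mod 109: 77^1 = 77, 77^2 = 43, 77^4 = 105, 77^8 = 16, 77^16 = 38, 77^32 = 27
  77^54 = 77^32 * 77^16 * 77^4 * 77^2 = 27 * 38 * 105 * 43 mod 109
    27 * 38 = 1026 = 45 mod 109
    45 * 105 = 4725 = 38 mod 109
    38 * 43 = 1634 = 108 mod 109
  77^54 = 108 mod 109
Result 108 = p - 1 = -1 mod 109: 77 is a quadratic non-residue mod 109. As a residue in [0, p-1] the value is 108.
77^54 mod 109 = 108

108


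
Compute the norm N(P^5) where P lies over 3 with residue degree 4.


N(P^a) = p^(a*f)
= 3^(5*4)
= 3^20
= 3486784401

3486784401


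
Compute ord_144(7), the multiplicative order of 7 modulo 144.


We want ord_144(7), the smallest k >= 1 with 7^k = 1 mod 144.
n = 144 = 2^4 * 3^2, phi(144) = 48; the order divides phi(n).
Divisors of 48: 1, 2, 3, 4, 6, 8, 12, 16, 24, 48
Repeated squaring mod 144: 7^1 = 7, 7^2 = 49, 7^4 = 97, 7^8 = 49, 7^16 = 97, 7^32 = 49
Test divisors in increasing order:
  k=1: 7^1 = 7 mod 144
  k=2: 7^2 = 49 mod 144
  k=3: 7^3 = 49 * 7 = 55 mod 144
  k=4: 7^4 = 97 mod 144
  k=6: 7^6 = 97 * 49 = 1 mod 144  <- first divisor giving 1
Order = 6

6


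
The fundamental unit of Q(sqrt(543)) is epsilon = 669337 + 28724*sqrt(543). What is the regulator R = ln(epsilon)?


epsilon = 669337 + 28724*sqrt(543)
= 1.3387e+06
R = ln(1.3387e+06)
= 14.1072

14.1072


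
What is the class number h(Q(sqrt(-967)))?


K = Q(sqrt(-967)). d mod 4 = 1, so D = disc(K) = d = -967
h(K) equals the number of primitive reduced positive-definite forms (a, b, c) = a*x^2 + b*x*y + c*y^2 with b^2 - 4ac = D,
where reduced means |b| <= a <= c, with b >= 0 whenever |b| = a or a = c, and primitive means gcd(a, b, c) = 1.
Reduced forces 3a^2 <= |D| = 967, so 1 <= a <= 17; b must have the parity of D, and c = (b^2 - D)/(4a) must be an integer >= a.
Enumerate a = 1..17, b in [-a, a]:
  a=1: (1, 1, 242)  [1]
  a=2: (2, -1, 121), (2, 1, 121)  [2]
  a=3: none
  a=4: (4, -3, 61), (4, 3, 61)  [2]
  a=5..7: none
  a=8: (8, -5, 31), (8, 5, 31)  [2]
  a=9..10: none
  a=11: (11, -1, 22), (11, 1, 22)  [2]
  a=12..15: none
  a=16: (16, -11, 17), (16, 11, 17)  [2]
  a=17: none
Total reduced forms: 1 + 2 + 2 + 2 + 2 + 2 = 11
h = 11

11


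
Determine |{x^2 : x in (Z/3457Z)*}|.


For prime p, the number of non-zero quadratic residues is (p-1)/2.
= (3457-1)/2
= 1728

1728


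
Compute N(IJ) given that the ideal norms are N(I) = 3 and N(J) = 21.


N(IJ) = N(I) * N(J)
= 3 * 21
= 63

63


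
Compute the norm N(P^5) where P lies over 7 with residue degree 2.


N(P^a) = p^(a*f)
= 7^(5*2)
= 7^10
= 282475249

282475249


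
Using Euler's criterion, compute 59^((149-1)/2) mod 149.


p = 149 is prime and the exponent is (p-1)/2 = 74, so by Euler's criterion 59^74 = (59/149) = +1 or -1 mod 149.
Compute by square-and-multiply:
  74 = 64 + 8 + 2 (binary 1001010)
  Repeated squaring mod 149: 59^1 = 59, 59^2 = 54, 59^4 = 85, 59^8 = 73, 59^16 = 114, 59^32 = 33, 59^64 = 46
  59^74 = 59^64 * 59^8 * 59^2 = 46 * 73 * 54 mod 149
    46 * 73 = 3358 = 80 mod 149
    80 * 54 = 4320 = 148 mod 149
  59^74 = 148 mod 149
Result 148 = p - 1 = -1 mod 149: 59 is a quadratic non-residue mod 149. As a residue in [0, p-1] the value is 148.
59^74 mod 149 = 148

148


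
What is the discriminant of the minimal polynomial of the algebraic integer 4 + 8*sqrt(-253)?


The element 4 + 8*sqrt(-253) has minimal polynomial:
x^2 - 8*x + 16208
Discriminant = (-8)^2 - 4*(16208)
= 64 - 64832
= -64768

-64768


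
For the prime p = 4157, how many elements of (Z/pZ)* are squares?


For prime p, the number of non-zero quadratic residues is (p-1)/2.
= (4157-1)/2
= 2078

2078


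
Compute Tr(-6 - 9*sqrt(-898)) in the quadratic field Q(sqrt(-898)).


Tr(a + b*sqrt(d)) = (a + b*sqrt(d)) + (a - b*sqrt(d)) = 2a
= 2 * (-6)
= -12

-12


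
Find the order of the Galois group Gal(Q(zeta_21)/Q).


|Gal(Q(zeta_21)/Q)| = phi(21)
= 12

12


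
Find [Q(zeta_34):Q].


The degree equals Euler's totient phi(34).
34 = 2 * 17
phi(34) = 16

16


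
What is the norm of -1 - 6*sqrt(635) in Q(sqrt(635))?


N(a + b*sqrt(d)) = a^2 - d*b^2
= (-1)^2 - (635)*(-6)^2
= 1 - 22860
= -22859

-22859


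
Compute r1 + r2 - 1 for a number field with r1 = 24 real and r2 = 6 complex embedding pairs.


By Dirichlet's unit theorem:
rank = r1 + r2 - 1
= 24 + 6 - 1
= 29

29


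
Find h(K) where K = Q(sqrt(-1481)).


K = Q(sqrt(-1481)). d mod 4 = 3, so D = disc(K) = 4d = -5924
h(K) equals the number of primitive reduced positive-definite forms (a, b, c) = a*x^2 + b*x*y + c*y^2 with b^2 - 4ac = D,
where reduced means |b| <= a <= c, with b >= 0 whenever |b| = a or a = c, and primitive means gcd(a, b, c) = 1.
Reduced forces 3a^2 <= |D| = 5924, so 1 <= a <= 44; b must have the parity of D, and c = (b^2 - D)/(4a) must be an integer >= a.
Enumerate a = 1..44, b in [-a, a]:
  a=1: (1, 0, 1481)  [1]
  a=2: (2, 2, 741)  [1]
  a=3: (3, -2, 494), (3, 2, 494)  [2]
  a=4: none
  a=5: (5, -4, 297), (5, 4, 297)  [2]
  a=6: (6, -2, 247), (6, 2, 247)  [2]
  a=7..8: none
  a=9: (9, -4, 165), (9, 4, 165)  [2]
  a=10: (10, -6, 149), (10, 6, 149)  [2]
  a=11: (11, -4, 135), (11, 4, 135)  [2]
  a=12: none
  a=13: (13, -2, 114), (13, 2, 114)  [2]
  a=14: none
  a=15: (15, -14, 102), (15, -4, 99), (15, 4, 99), (15, 14, 102)  [4]
  a=16: none
  a=17: (17, -14, 90), (17, 14, 90)  [2]
  a=18: (18, -14, 85), (18, 14, 85)  [2]
  a=19: (19, -2, 78), (19, 2, 78)  [2]
  a=20..21: none
  a=22: (22, -18, 71), (22, 18, 71)  [2]
  a=23..24: none
  a=25: (25, -24, 65), (25, 24, 65)  [2]
  a=26: (26, -2, 57), (26, 2, 57)  [2]
  a=27: (27, -4, 55), (27, 4, 55)  [2]
  a=28..29: none
  a=30: (30, -26, 55), (30, -14, 51), (30, 14, 51), (30, 26, 55)  [4]
  a=31: (31, -20, 51), (31, 20, 51)  [2]
  a=32: none
  a=33: (33, -26, 50), (33, -4, 45), (33, 4, 45), (33, 26, 50)  [4]
  a=34: (34, -14, 45), (34, 14, 45)  [2]
  a=35..36: none
  a=37: (37, -12, 41), (37, 12, 41)  [2]
  a=38: (38, -2, 39), (38, 2, 39)  [2]
  a=39: (39, -28, 43), (39, 28, 43)  [2]
  a=40..44: none
Total reduced forms: 1 + 1 + 2 + 2 + 2 + 2 + 2 + 2 + 2 + 4 + 2 + 2 + 2 + 2 + 2 + 2 + 2 + 4 + 2 + 4 + 2 + 2 + 2 + 2 = 52
h = 52

52


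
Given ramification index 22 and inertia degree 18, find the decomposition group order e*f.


|D_P| = e * f
= 22 * 18
= 396

396


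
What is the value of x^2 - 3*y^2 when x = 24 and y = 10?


x^2 - d*y^2
= 24^2 - 3*10^2
= 576 - 300
= 276

276


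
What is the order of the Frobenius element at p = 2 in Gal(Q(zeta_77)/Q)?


The Frobenius at p in Gal(Q(zeta_n)/Q) = (Z/nZ)* is the class of p, so its order is ord_77(2), the smallest k >= 1 with 2^k = 1 mod 77.
n = 77 = 7 * 11, phi(77) = 60; the order divides phi(n).
Divisors of 60: 1, 2, 3, 4, 5, 6, 10, 12, 15, 20, 30, 60
Repeated squaring mod 77: 2^1 = 2, 2^2 = 4, 2^4 = 16, 2^8 = 25, 2^16 = 9, 2^32 = 4
Test divisors in increasing order:
  k=1: 2^1 = 2 mod 77
  k=2: 2^2 = 4 mod 77
  k=3: 2^3 = 4 * 2 = 8 mod 77
  k=4: 2^4 = 16 mod 77
  k=5: 2^5 = 16 * 2 = 32 mod 77
  k=6: 2^6 = 16 * 4 = 64 mod 77
  k=10: 2^10 = 25 * 4 = 23 mod 77
  k=12: 2^12 = 25 * 16 = 15 mod 77
  k=15: 2^15 = 25 * 16 * 4 * 2 = 43 mod 77
  k=20: 2^20 = 9 * 16 = 67 mod 77
  k=30: 2^30 = 9 * 25 * 16 * 4 = 1 mod 77  <- first divisor giving 1
Order = 30

30


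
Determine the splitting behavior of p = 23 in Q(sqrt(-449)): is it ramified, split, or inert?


K = Q(sqrt(-449)). Since d mod 4 = 3, disc(K) = -1796.
Check p | disc: -1796 mod 23 = 21.
p does not divide disc. Compute Legendre symbol (d/p):
11^((23-1)/2) mod 23 = -1
(d/p) = -1, so p is inert: (p) stays prime with e=1, f=2, g=1.
Therefore p is inert.

inert


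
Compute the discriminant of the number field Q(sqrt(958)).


For K = Q(sqrt(d)) with d squarefree: disc(K) = d if d = 1 mod 4, and disc(K) = 4d if d = 2 or 3 mod 4.
Here d = 958, and d mod 4 = 2.
d = 2 mod 4, not 1 (O_K = Z[sqrt(d)]), so disc(K) = 4d = 4 * (958) = 3832

3832


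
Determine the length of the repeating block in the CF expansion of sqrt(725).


Run the CF algorithm for sqrt(725).
a_0 = floor(sqrt(725)) = 26; set m_0=0, q_0=1.
Recurrence: m' = q*a - m,  q' = (d - m'^2)/q,  a' = floor((a_0 + m')/q').
  step 1: m=26, q=49, a=1
  step 2: m=23, q=4, a=12
  step 3: m=25, q=25, a=2
  step 4: m=25, q=4, a=12
  step 5: m=23, q=49, a=1
  step 6: m=26, q=1, a=52
a_6 = 2*a_0 = 52, so the period closes here.
sqrt(725) = [26; 1, 12, 2, 12, 1, 52]
Period length = 6

6


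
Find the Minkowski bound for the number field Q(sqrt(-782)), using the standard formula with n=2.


d = -782, d mod 4 = 2, so disc(K) = 4d = -3128; |disc(K)| = 3128
Imaginary quadratic field, so n = 2, s = r2 = 1, r1 = 0
M = (n!/n^n) * (4/pi)^s * sqrt(|disc(K)|) = (2!/2^2) * (4/pi)^1 * sqrt(3128)
= 0.5 * 1.273240 * 55.928526
= 35.6052

35.6052


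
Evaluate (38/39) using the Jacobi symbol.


Compute (38/39) via quadratic reciprocity:
  pull out 2: (2/39) = +1  (since 39 mod 8 = 7)
  reciprocity: (19/39) -> -(39/19)
  reduce: (1/19)
  (1/19) = 1
Product of signs = -1

-1


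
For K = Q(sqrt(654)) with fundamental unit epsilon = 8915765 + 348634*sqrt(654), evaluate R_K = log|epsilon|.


epsilon = 8915765 + 348634*sqrt(654)
= 1.7832e+07
R = ln(1.7832e+07)
= 16.6965

16.6965


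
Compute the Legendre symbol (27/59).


p = 59 is prime, so compute (27/59) with the reciprocity algorithm (Jacobi-symbol steps: pull out 2s via (2/n), flip via reciprocity, reduce):
  reciprocity: (27/59) -> -(59/27)
  reduce: (5/27)
  reciprocity: (5/27) -> +(27/5)
  reduce: (2/5)
  pull out 2: (2/5) = -1  (since 5 mod 8 = 5)
  (1/5) = 1
Product of signs = 1
(27/59) = 1

1


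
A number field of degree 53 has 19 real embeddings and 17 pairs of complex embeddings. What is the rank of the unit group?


By Dirichlet's unit theorem:
rank = r1 + r2 - 1
= 19 + 17 - 1
= 35

35


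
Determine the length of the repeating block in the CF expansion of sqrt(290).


Run the CF algorithm for sqrt(290).
a_0 = floor(sqrt(290)) = 17; set m_0=0, q_0=1.
Recurrence: m' = q*a - m,  q' = (d - m'^2)/q,  a' = floor((a_0 + m')/q').
  step 1: m=17, q=1, a=34
a_1 = 2*a_0 = 34, so the period closes here.
sqrt(290) = [17; 34]
Period length = 1

1


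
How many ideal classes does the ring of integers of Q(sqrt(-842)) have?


K = Q(sqrt(-842)). d mod 4 = 2, so D = disc(K) = 4d = -3368
h(K) equals the number of primitive reduced positive-definite forms (a, b, c) = a*x^2 + b*x*y + c*y^2 with b^2 - 4ac = D,
where reduced means |b| <= a <= c, with b >= 0 whenever |b| = a or a = c, and primitive means gcd(a, b, c) = 1.
Reduced forces 3a^2 <= |D| = 3368, so 1 <= a <= 33; b must have the parity of D, and c = (b^2 - D)/(4a) must be an integer >= a.
Enumerate a = 1..33, b in [-a, a]:
  a=1: (1, 0, 842)  [1]
  a=2: (2, 0, 421)  [1]
  a=3: (3, -2, 281), (3, 2, 281)  [2]
  a=4..5: none
  a=6: (6, -4, 141), (6, 4, 141)  [2]
  a=7..8: none
  a=9: (9, -4, 94), (9, 4, 94)  [2]
  a=10: none
  a=11: (11, -8, 78), (11, 8, 78)  [2]
  a=12: none
  a=13: (13, -8, 66), (13, 8, 66)  [2]
  a=14..16: none
  a=17: (17, -10, 51), (17, 10, 51)  [2]
  a=18: (18, -4, 47), (18, 4, 47)  [2]
  a=19..21: none
  a=22: (22, -8, 39), (22, 8, 39)  [2]
  a=23: (23, -6, 37), (23, 6, 37)  [2]
  a=24..25: none
  a=26: (26, -8, 33), (26, 8, 33)  [2]
  a=27: (27, -14, 33), (27, 14, 33)  [2]
  a=28: none
  a=29: (29, -24, 34), (29, 24, 34)  [2]
  a=30..33: none
Total reduced forms: 1 + 1 + 2 + 2 + 2 + 2 + 2 + 2 + 2 + 2 + 2 + 2 + 2 + 2 = 26
h = 26

26


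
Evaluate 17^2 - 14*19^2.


x^2 - d*y^2
= 17^2 - 14*19^2
= 289 - 5054
= -4765

-4765


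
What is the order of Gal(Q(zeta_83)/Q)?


|Gal(Q(zeta_83)/Q)| = phi(83)
= 82

82


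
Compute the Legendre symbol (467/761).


p = 761 is prime, so compute (467/761) with the reciprocity algorithm (Jacobi-symbol steps: pull out 2s via (2/n), flip via reciprocity, reduce):
  reciprocity: (467/761) -> +(761/467)
  reduce: (294/467)
  pull out 2: (2/467) = -1  (since 467 mod 8 = 3)
  reciprocity: (147/467) -> -(467/147)
  reduce: (26/147)
  pull out 2: (2/147) = -1  (since 147 mod 8 = 3)
  reciprocity: (13/147) -> +(147/13)
  reduce: (4/13)
  pull out 2: (2/13) = -1  (since 13 mod 8 = 5)
  pull out 2: (2/13) = -1  (since 13 mod 8 = 5)
  (1/13) = 1
Product of signs = -1
(467/761) = -1

-1


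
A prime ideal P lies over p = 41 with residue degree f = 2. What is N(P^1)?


N(P^a) = p^(a*f)
= 41^(1*2)
= 41^2
= 1681

1681


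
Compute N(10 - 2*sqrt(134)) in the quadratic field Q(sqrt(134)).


N(a + b*sqrt(d)) = a^2 - d*b^2
= (10)^2 - (134)*(-2)^2
= 100 - 536
= -436

-436


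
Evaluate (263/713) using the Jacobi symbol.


Compute (263/713) via quadratic reciprocity:
  reciprocity: (263/713) -> +(713/263)
  reduce: (187/263)
  reciprocity: (187/263) -> -(263/187)
  reduce: (76/187)
  pull out 2: (2/187) = -1  (since 187 mod 8 = 3)
  pull out 2: (2/187) = -1  (since 187 mod 8 = 3)
  reciprocity: (19/187) -> -(187/19)
  reduce: (16/19)
  pull out 2: (2/19) = -1  (since 19 mod 8 = 3)
  pull out 2: (2/19) = -1  (since 19 mod 8 = 3)
  pull out 2: (2/19) = -1  (since 19 mod 8 = 3)
  pull out 2: (2/19) = -1  (since 19 mod 8 = 3)
  (1/19) = 1
Product of signs = 1

1


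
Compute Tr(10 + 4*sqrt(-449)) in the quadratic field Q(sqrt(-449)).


Tr(a + b*sqrt(d)) = (a + b*sqrt(d)) + (a - b*sqrt(d)) = 2a
= 2 * (10)
= 20

20


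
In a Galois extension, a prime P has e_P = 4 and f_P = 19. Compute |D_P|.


|D_P| = e * f
= 4 * 19
= 76

76


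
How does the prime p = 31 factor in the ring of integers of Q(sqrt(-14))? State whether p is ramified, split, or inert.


K = Q(sqrt(-14)). Since d mod 4 = 2, disc(K) = -56.
Check p | disc: -56 mod 31 = 6.
p does not divide disc. Compute Legendre symbol (d/p):
17^((31-1)/2) mod 31 = -1
(d/p) = -1, so p is inert: (p) stays prime with e=1, f=2, g=1.
Therefore p is inert.

inert


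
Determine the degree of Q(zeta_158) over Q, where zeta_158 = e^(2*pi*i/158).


The degree equals Euler's totient phi(158).
158 = 2 * 79
phi(158) = 78

78


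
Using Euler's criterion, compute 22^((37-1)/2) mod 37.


p = 37 is prime and the exponent is (p-1)/2 = 18, so by Euler's criterion 22^18 = (22/37) = +1 or -1 mod 37.
Compute by square-and-multiply:
  18 = 16 + 2 (binary 10010)
  Repeated squaring mod 37: 22^1 = 22, 22^2 = 3, 22^4 = 9, 22^8 = 7, 22^16 = 12
  22^18 = 22^16 * 22^2 = 12 * 3 mod 37
    12 * 3 = 36 = 36 mod 37
  22^18 = 36 mod 37
Result 36 = p - 1 = -1 mod 37: 22 is a quadratic non-residue mod 37. As a residue in [0, p-1] the value is 36.
22^18 mod 37 = 36

36


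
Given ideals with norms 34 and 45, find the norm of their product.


N(IJ) = N(I) * N(J)
= 34 * 45
= 1530

1530


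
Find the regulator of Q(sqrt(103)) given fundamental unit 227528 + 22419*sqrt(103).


epsilon = 227528 + 22419*sqrt(103)
= 455056.0000
R = ln(455056.0000)
= 13.0282

13.0282


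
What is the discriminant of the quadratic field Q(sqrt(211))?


For K = Q(sqrt(d)) with d squarefree: disc(K) = d if d = 1 mod 4, and disc(K) = 4d if d = 2 or 3 mod 4.
Here d = 211, and d mod 4 = 3.
d = 3 mod 4, not 1 (O_K = Z[sqrt(d)]), so disc(K) = 4d = 4 * (211) = 844

844


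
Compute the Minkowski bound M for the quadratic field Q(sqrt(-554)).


d = -554, d mod 4 = 2, so disc(K) = 4d = -2216; |disc(K)| = 2216
Imaginary quadratic field, so n = 2, s = r2 = 1, r1 = 0
M = (n!/n^n) * (4/pi)^s * sqrt(|disc(K)|) = (2!/2^2) * (4/pi)^1 * sqrt(2216)
= 0.5 * 1.273240 * 47.074409
= 29.9685

29.9685


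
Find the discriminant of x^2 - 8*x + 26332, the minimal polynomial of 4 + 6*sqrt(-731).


The element 4 + 6*sqrt(-731) has minimal polynomial:
x^2 - 8*x + 26332
Discriminant = (-8)^2 - 4*(26332)
= 64 - 105328
= -105264

-105264


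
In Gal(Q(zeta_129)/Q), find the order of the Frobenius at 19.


The Frobenius at p in Gal(Q(zeta_n)/Q) = (Z/nZ)* is the class of p, so its order is ord_129(19), the smallest k >= 1 with 19^k = 1 mod 129.
n = 129 = 3 * 43, phi(129) = 84; the order divides phi(n).
Divisors of 84: 1, 2, 3, 4, 6, 7, 12, 14, 21, 28, 42, 84
Repeated squaring mod 129: 19^1 = 19, 19^2 = 103, 19^4 = 31, 19^8 = 58, 19^16 = 10, 19^32 = 100, 19^64 = 67
Test divisors in increasing order:
  k=1: 19^1 = 19 mod 129
  k=2: 19^2 = 103 mod 129
  k=3: 19^3 = 103 * 19 = 22 mod 129
  k=4: 19^4 = 31 mod 129
  k=6: 19^6 = 31 * 103 = 97 mod 129
  k=7: 19^7 = 31 * 103 * 19 = 37 mod 129
  k=12: 19^12 = 58 * 31 = 121 mod 129
  k=14: 19^14 = 58 * 31 * 103 = 79 mod 129
  k=21: 19^21 = 10 * 31 * 19 = 85 mod 129
  k=28: 19^28 = 10 * 58 * 31 = 49 mod 129
  k=42: 19^42 = 100 * 58 * 103 = 1 mod 129  <- first divisor giving 1
Order = 42

42


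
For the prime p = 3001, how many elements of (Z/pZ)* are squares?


For prime p, the number of non-zero quadratic residues is (p-1)/2.
= (3001-1)/2
= 1500

1500


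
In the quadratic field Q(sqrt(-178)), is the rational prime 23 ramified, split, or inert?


K = Q(sqrt(-178)). Since d mod 4 = 2, disc(K) = -712.
Check p | disc: -712 mod 23 = 1.
p does not divide disc. Compute Legendre symbol (d/p):
6^((23-1)/2) mod 23 = 1
(d/p) = 1, so p splits: (p) = P*P' with e=1, f=1, g=2.
Therefore p is split.

split


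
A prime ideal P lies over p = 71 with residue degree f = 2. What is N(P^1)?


N(P^a) = p^(a*f)
= 71^(1*2)
= 71^2
= 5041

5041


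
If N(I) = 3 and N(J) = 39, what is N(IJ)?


N(IJ) = N(I) * N(J)
= 3 * 39
= 117

117


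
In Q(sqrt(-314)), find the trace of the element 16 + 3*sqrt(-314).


Tr(a + b*sqrt(d)) = (a + b*sqrt(d)) + (a - b*sqrt(d)) = 2a
= 2 * (16)
= 32

32


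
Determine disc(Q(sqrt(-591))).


For K = Q(sqrt(d)) with d squarefree: disc(K) = d if d = 1 mod 4, and disc(K) = 4d if d = 2 or 3 mod 4.
Here d = -591, and d mod 4 = 1.
d = 1 mod 4 (O_K = Z[(1+sqrt(d))/2]), so disc(K) = d = -591

-591


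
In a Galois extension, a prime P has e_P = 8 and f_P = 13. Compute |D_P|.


|D_P| = e * f
= 8 * 13
= 104

104


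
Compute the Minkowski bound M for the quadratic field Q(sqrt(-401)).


d = -401, d mod 4 = 3, so disc(K) = 4d = -1604; |disc(K)| = 1604
Imaginary quadratic field, so n = 2, s = r2 = 1, r1 = 0
M = (n!/n^n) * (4/pi)^s * sqrt(|disc(K)|) = (2!/2^2) * (4/pi)^1 * sqrt(1604)
= 0.5 * 1.273240 * 40.049969
= 25.4966

25.4966


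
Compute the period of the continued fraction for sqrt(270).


Run the CF algorithm for sqrt(270).
a_0 = floor(sqrt(270)) = 16; set m_0=0, q_0=1.
Recurrence: m' = q*a - m,  q' = (d - m'^2)/q,  a' = floor((a_0 + m')/q').
  step 1: m=16, q=14, a=2
  step 2: m=12, q=9, a=3
  step 3: m=15, q=5, a=6
  step 4: m=15, q=9, a=3
  step 5: m=12, q=14, a=2
  step 6: m=16, q=1, a=32
a_6 = 2*a_0 = 32, so the period closes here.
sqrt(270) = [16; 2, 3, 6, 3, 2, 32]
Period length = 6

6


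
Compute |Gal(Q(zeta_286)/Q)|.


|Gal(Q(zeta_286)/Q)| = phi(286)
= 120

120


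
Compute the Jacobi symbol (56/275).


Compute (56/275) via quadratic reciprocity:
  pull out 2: (2/275) = -1  (since 275 mod 8 = 3)
  pull out 2: (2/275) = -1  (since 275 mod 8 = 3)
  pull out 2: (2/275) = -1  (since 275 mod 8 = 3)
  reciprocity: (7/275) -> -(275/7)
  reduce: (2/7)
  pull out 2: (2/7) = +1  (since 7 mod 8 = 7)
  (1/7) = 1
Product of signs = 1

1


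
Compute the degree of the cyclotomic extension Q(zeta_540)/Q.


The degree equals Euler's totient phi(540).
540 = 2^2 * 3^3 * 5
phi(540) = 144

144


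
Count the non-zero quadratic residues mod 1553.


For prime p, the number of non-zero quadratic residues is (p-1)/2.
= (1553-1)/2
= 776

776


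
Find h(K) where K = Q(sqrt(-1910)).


K = Q(sqrt(-1910)). d mod 4 = 2, so D = disc(K) = 4d = -7640
h(K) equals the number of primitive reduced positive-definite forms (a, b, c) = a*x^2 + b*x*y + c*y^2 with b^2 - 4ac = D,
where reduced means |b| <= a <= c, with b >= 0 whenever |b| = a or a = c, and primitive means gcd(a, b, c) = 1.
Reduced forces 3a^2 <= |D| = 7640, so 1 <= a <= 50; b must have the parity of D, and c = (b^2 - D)/(4a) must be an integer >= a.
Enumerate a = 1..50, b in [-a, a]:
  a=1: (1, 0, 1910)  [1]
  a=2: (2, 0, 955)  [1]
  a=3: (3, -2, 637), (3, 2, 637)  [2]
  a=4: none
  a=5: (5, 0, 382)  [1]
  a=6: (6, -4, 319), (6, 4, 319)  [2]
  a=7: (7, -2, 273), (7, 2, 273)  [2]
  a=8: none
  a=9: (9, -8, 214), (9, 8, 214)  [2]
  a=10: (10, 0, 191)  [1]
  a=11: (11, -4, 174), (11, 4, 174)  [2]
  a=12: none
  a=13: (13, -2, 147), (13, 2, 147)  [2]
  a=14: (14, -12, 139), (14, 12, 139)  [2]
  a=15: (15, -10, 129), (15, 10, 129)  [2]
  a=16..17: none
  a=18: (18, -8, 107), (18, 8, 107)  [2]
  a=19: (19, -6, 101), (19, 6, 101)  [2]
  a=20: none
  a=21: (21, -16, 94), (21, -2, 91), (21, 2, 91), (21, 16, 94)  [4]
  a=22: (22, -4, 87), (22, 4, 87)  [2]
  a=23..25: none
  a=26: (26, -24, 79), (26, 24, 79)  [2]
  a=27: (27, -26, 77), (27, 26, 77)  [2]
  a=28: none
  a=29: (29, -4, 66), (29, 4, 66)  [2]
  a=30: (30, -20, 67), (30, 20, 67)  [2]
  a=31..32: none
  a=33: (33, -26, 63), (33, -4, 58), (33, 4, 58), (33, 26, 63)  [4]
  a=34: none
  a=35: (35, -30, 61), (35, 30, 61)  [2]
  a=36..37: none
  a=38: (38, -32, 57), (38, 32, 57)  [2]
  a=39: (39, -28, 54), (39, -2, 49), (39, 2, 49), (39, 28, 54)  [4]
  a=40..41: none
  a=42: (42, -40, 55), (42, -16, 47), (42, 16, 47), (42, 40, 55)  [4]
  a=43: (43, -10, 45), (43, 10, 45)  [2]
  a=44..50: none
Total reduced forms: 1 + 1 + 2 + 1 + 2 + 2 + 2 + 1 + 2 + 2 + 2 + 2 + 2 + 2 + 4 + 2 + 2 + 2 + 2 + 2 + 4 + 2 + 2 + 4 + 4 + 2 = 56
h = 56

56


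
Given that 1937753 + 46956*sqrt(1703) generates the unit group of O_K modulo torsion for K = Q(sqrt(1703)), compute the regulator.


epsilon = 1937753 + 46956*sqrt(1703)
= 3.8755e+06
R = ln(3.8755e+06)
= 15.1702

15.1702


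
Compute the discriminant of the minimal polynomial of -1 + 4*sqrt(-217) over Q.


The element -1 + 4*sqrt(-217) has minimal polynomial:
x^2 + 2*x + 3473
Discriminant = (2)^2 - 4*(3473)
= 4 - 13892
= -13888

-13888


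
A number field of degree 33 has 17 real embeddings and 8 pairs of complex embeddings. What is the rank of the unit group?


By Dirichlet's unit theorem:
rank = r1 + r2 - 1
= 17 + 8 - 1
= 24

24


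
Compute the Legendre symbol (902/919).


p = 919 is prime, so compute (902/919) with the reciprocity algorithm (Jacobi-symbol steps: pull out 2s via (2/n), flip via reciprocity, reduce):
  pull out 2: (2/919) = +1  (since 919 mod 8 = 7)
  reciprocity: (451/919) -> -(919/451)
  reduce: (17/451)
  reciprocity: (17/451) -> +(451/17)
  reduce: (9/17)
  reciprocity: (9/17) -> +(17/9)
  reduce: (8/9)
  pull out 2: (2/9) = +1  (since 9 mod 8 = 1)
  pull out 2: (2/9) = +1  (since 9 mod 8 = 1)
  pull out 2: (2/9) = +1  (since 9 mod 8 = 1)
  (1/9) = 1
Product of signs = -1
(902/919) = -1

-1


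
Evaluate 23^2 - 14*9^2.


x^2 - d*y^2
= 23^2 - 14*9^2
= 529 - 1134
= -605

-605


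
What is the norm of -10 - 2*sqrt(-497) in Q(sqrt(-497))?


N(a + b*sqrt(d)) = a^2 - d*b^2
= (-10)^2 - (-497)*(-2)^2
= 100 + 1988
= 2088

2088


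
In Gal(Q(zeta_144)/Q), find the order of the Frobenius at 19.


The Frobenius at p in Gal(Q(zeta_n)/Q) = (Z/nZ)* is the class of p, so its order is ord_144(19), the smallest k >= 1 with 19^k = 1 mod 144.
n = 144 = 2^4 * 3^2, phi(144) = 48; the order divides phi(n).
Divisors of 48: 1, 2, 3, 4, 6, 8, 12, 16, 24, 48
Repeated squaring mod 144: 19^1 = 19, 19^2 = 73, 19^4 = 1, 19^8 = 1, 19^16 = 1, 19^32 = 1
Test divisors in increasing order:
  k=1: 19^1 = 19 mod 144
  k=2: 19^2 = 73 mod 144
  k=3: 19^3 = 73 * 19 = 91 mod 144
  k=4: 19^4 = 1 mod 144  <- first divisor giving 1
Order = 4

4


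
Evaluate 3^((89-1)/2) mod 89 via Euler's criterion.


p = 89 is prime and the exponent is (p-1)/2 = 44, so by Euler's criterion 3^44 = (3/89) = +1 or -1 mod 89.
Compute by square-and-multiply:
  44 = 32 + 8 + 4 (binary 101100)
  Repeated squaring mod 89: 3^1 = 3, 3^2 = 9, 3^4 = 81, 3^8 = 64, 3^16 = 2, 3^32 = 4
  3^44 = 3^32 * 3^8 * 3^4 = 4 * 64 * 81 mod 89
    4 * 64 = 256 = 78 mod 89
    78 * 81 = 6318 = 88 mod 89
  3^44 = 88 mod 89
Result 88 = p - 1 = -1 mod 89: 3 is a quadratic non-residue mod 89. As a residue in [0, p-1] the value is 88.
3^44 mod 89 = 88

88


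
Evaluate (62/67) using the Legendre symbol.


p = 67 is prime, so compute (62/67) with the reciprocity algorithm (Jacobi-symbol steps: pull out 2s via (2/n), flip via reciprocity, reduce):
  pull out 2: (2/67) = -1  (since 67 mod 8 = 3)
  reciprocity: (31/67) -> -(67/31)
  reduce: (5/31)
  reciprocity: (5/31) -> +(31/5)
  reduce: (1/5)
  (1/5) = 1
Product of signs = 1
(62/67) = 1

1


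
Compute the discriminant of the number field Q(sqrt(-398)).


For K = Q(sqrt(d)) with d squarefree: disc(K) = d if d = 1 mod 4, and disc(K) = 4d if d = 2 or 3 mod 4.
Here d = -398, and d mod 4 = 2.
d = 2 mod 4, not 1 (O_K = Z[sqrt(d)]), so disc(K) = 4d = 4 * (-398) = -1592

-1592


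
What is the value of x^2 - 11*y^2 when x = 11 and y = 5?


x^2 - d*y^2
= 11^2 - 11*5^2
= 121 - 275
= -154

-154


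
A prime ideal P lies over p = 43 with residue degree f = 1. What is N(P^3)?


N(P^a) = p^(a*f)
= 43^(3*1)
= 43^3
= 79507

79507


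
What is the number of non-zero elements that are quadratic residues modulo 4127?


For prime p, the number of non-zero quadratic residues is (p-1)/2.
= (4127-1)/2
= 2063

2063


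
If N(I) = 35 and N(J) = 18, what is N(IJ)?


N(IJ) = N(I) * N(J)
= 35 * 18
= 630

630


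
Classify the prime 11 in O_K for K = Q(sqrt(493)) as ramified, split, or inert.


K = Q(sqrt(493)). Since d mod 4 = 1, disc(K) = 493.
Check p | disc: 493 mod 11 = 9.
p does not divide disc. Compute Legendre symbol (d/p):
9^((11-1)/2) mod 11 = 1
(d/p) = 1, so p splits: (p) = P*P' with e=1, f=1, g=2.
Therefore p is split.

split


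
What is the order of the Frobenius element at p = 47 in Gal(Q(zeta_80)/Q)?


The Frobenius at p in Gal(Q(zeta_n)/Q) = (Z/nZ)* is the class of p, so its order is ord_80(47), the smallest k >= 1 with 47^k = 1 mod 80.
n = 80 = 2^4 * 5, phi(80) = 32; the order divides phi(n).
Divisors of 32: 1, 2, 4, 8, 16, 32
Repeated squaring mod 80: 47^1 = 47, 47^2 = 49, 47^4 = 1, 47^8 = 1, 47^16 = 1, 47^32 = 1
Test divisors in increasing order:
  k=1: 47^1 = 47 mod 80
  k=2: 47^2 = 49 mod 80
  k=4: 47^4 = 1 mod 80  <- first divisor giving 1
Order = 4

4


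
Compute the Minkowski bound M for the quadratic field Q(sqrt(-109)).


d = -109, d mod 4 = 3, so disc(K) = 4d = -436; |disc(K)| = 436
Imaginary quadratic field, so n = 2, s = r2 = 1, r1 = 0
M = (n!/n^n) * (4/pi)^s * sqrt(|disc(K)|) = (2!/2^2) * (4/pi)^1 * sqrt(436)
= 0.5 * 1.273240 * 20.880613
= 13.2930

13.2930


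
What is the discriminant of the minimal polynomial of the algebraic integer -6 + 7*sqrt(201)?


The element -6 + 7*sqrt(201) has minimal polynomial:
x^2 + 12*x - 9813
Discriminant = (12)^2 - 4*(-9813)
= 144 + 39252
= 39396

39396


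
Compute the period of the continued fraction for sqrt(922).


Run the CF algorithm for sqrt(922).
a_0 = floor(sqrt(922)) = 30; set m_0=0, q_0=1.
Recurrence: m' = q*a - m,  q' = (d - m'^2)/q,  a' = floor((a_0 + m')/q').
  step 1: m=30, q=22, a=2
  step 2: m=14, q=33, a=1
  step 3: m=19, q=17, a=2
  step 4: m=15, q=41, a=1
  step 5: m=26, q=6, a=9
  step 6: m=28, q=23, a=2
  step 7: m=18, q=26, a=1
  step 8: m=8, q=33, a=1
  step 9: m=25, q=9, a=6
  step 10: m=29, q=9, a=6
  step 11: m=25, q=33, a=1
  step 12: m=8, q=26, a=1
  step 13: m=18, q=23, a=2
  step 14: m=28, q=6, a=9
  step 15: m=26, q=41, a=1
  step 16: m=15, q=17, a=2
  step 17: m=19, q=33, a=1
  step 18: m=14, q=22, a=2
  step 19: m=30, q=1, a=60
a_19 = 2*a_0 = 60, so the period closes here.
sqrt(922) = [30; 2, 1, 2, 1, 9, 2, 1, 1, 6, 6, 1, 1, 2, 9, 1, 2, 1, 2, 60]
Period length = 19

19
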